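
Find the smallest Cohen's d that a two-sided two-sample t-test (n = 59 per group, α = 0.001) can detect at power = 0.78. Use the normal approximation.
d ≈ 0.75

Minimum detectable effect (two-sample t-test, normal approximation):
d = (z_{α/2} + z_β) / √(n/2)
d = (3.291 + 0.772) / √(59/2)
d = 4.063 / 5.431
d ≈ 0.75

By Cohen's convention (0.2 small / 0.5 medium / 0.8 large): medium effect.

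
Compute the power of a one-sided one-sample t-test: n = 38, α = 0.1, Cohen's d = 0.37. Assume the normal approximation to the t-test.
Power ≈ 0.84

Power calculation (one-sample t-test, normal approximation):
z_β = d · √n - z_α
z_β = 0.37 · √38 - 1.282
z_β = 0.37 · 6.164 - 1.282
z_β = 0.999

Power = Φ(z_β) = Φ(0.999) ≈ 0.841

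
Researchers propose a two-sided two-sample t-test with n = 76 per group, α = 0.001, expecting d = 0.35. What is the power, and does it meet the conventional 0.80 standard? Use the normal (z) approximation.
Power ≈ 0.13; the study is underpowered (power < 0.80)

Power calculation (two-sample t-test, normal approximation):
z_β = d · √(n/2) - z_{α/2}
z_β = 0.35 · √(76/2) - 3.291
z_β = 0.35 · 6.164 - 3.291
z_β = -1.133

Power = Φ(z_β) = Φ(-1.133) ≈ 0.129

Effect size d = 0.35 is small by Cohen's convention (0.2/0.5/0.8).

Threshold: power ≥ 0.80 is conventionally adequate.
Power ≈ 0.13 → the study is underpowered (power < 0.80).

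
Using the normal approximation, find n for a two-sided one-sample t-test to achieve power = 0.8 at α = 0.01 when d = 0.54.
n = 41

Sample size formula (one-sample t-test, normal approximation):
n = ((z_{α/2} + z_β) / d)²

z_{α/2} = 2.576 (for α = 0.01, two-sided)
z_β = 0.842 (for power = 0.8)
d = 0.54

n = ((2.576 + 0.842) / 0.54)²
n = (6.330)²
n ≈ 40.07
Round up to the next whole number: n = 41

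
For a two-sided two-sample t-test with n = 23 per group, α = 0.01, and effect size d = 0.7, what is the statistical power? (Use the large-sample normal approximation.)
Power ≈ 0.42

Power calculation (two-sample t-test, normal approximation):
z_β = d · √(n/2) - z_{α/2}
z_β = 0.7 · √(23/2) - 2.576
z_β = 0.7 · 3.391 - 2.576
z_β = -0.202

Power = Φ(z_β) = Φ(-0.202) ≈ 0.420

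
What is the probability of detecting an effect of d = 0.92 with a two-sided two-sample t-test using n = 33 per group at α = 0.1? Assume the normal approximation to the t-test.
Power ≈ 0.98

Power calculation (two-sample t-test, normal approximation):
z_β = d · √(n/2) - z_{α/2}
z_β = 0.92 · √(33/2) - 1.645
z_β = 0.92 · 4.062 - 1.645
z_β = 2.092

Power = Φ(z_β) = Φ(2.092) ≈ 0.982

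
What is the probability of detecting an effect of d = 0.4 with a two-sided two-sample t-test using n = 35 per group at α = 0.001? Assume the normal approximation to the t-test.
Power ≈ 0.05

Power calculation (two-sample t-test, normal approximation):
z_β = d · √(n/2) - z_{α/2}
z_β = 0.4 · √(35/2) - 3.291
z_β = 0.4 · 4.183 - 3.291
z_β = -1.617

Power = Φ(z_β) = Φ(-1.617) ≈ 0.053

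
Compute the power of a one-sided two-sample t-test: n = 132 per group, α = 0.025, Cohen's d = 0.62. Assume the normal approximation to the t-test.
Power ≈ 1.00

Power calculation (two-sample t-test, normal approximation):
z_β = d · √(n/2) - z_α
z_β = 0.62 · √(132/2) - 1.960
z_β = 0.62 · 8.124 - 1.960
z_β = 3.077

Power = Φ(z_β) = Φ(3.077) ≈ 0.999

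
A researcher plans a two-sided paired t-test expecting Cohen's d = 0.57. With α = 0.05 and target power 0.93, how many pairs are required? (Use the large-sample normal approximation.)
n = 37 pairs

Sample size formula (paired t-test, normal approximation):
n = ((z_{α/2} + z_β) / d)²

z_{α/2} = 1.960 (for α = 0.05, two-sided)
z_β = 1.476 (for power = 0.93)
d = 0.57

n = ((1.960 + 1.476) / 0.57)²
n = (6.028)²
n ≈ 36.34
Round up to the next whole number: n = 37 pairs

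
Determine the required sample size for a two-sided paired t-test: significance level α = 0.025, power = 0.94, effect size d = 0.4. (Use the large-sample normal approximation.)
n = 91 pairs

Sample size formula (paired t-test, normal approximation):
n = ((z_{α/2} + z_β) / d)²

z_{α/2} = 2.241 (for α = 0.025, two-sided)
z_β = 1.555 (for power = 0.94)
d = 0.4

n = ((2.241 + 1.555) / 0.4)²
n = (9.490)²
n ≈ 90.06
Round up to the next whole number: n = 91 pairs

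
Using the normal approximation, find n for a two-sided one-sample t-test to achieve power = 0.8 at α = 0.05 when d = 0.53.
n = 28

Sample size formula (one-sample t-test, normal approximation):
n = ((z_{α/2} + z_β) / d)²

z_{α/2} = 1.960 (for α = 0.05, two-sided)
z_β = 0.842 (for power = 0.8)
d = 0.53

n = ((1.960 + 0.842) / 0.53)²
n = (5.287)²
n ≈ 27.95
Round up to the next whole number: n = 28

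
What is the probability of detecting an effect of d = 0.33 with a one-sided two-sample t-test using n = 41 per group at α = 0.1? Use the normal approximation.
Power ≈ 0.58

Power calculation (two-sample t-test, normal approximation):
z_β = d · √(n/2) - z_α
z_β = 0.33 · √(41/2) - 1.282
z_β = 0.33 · 4.528 - 1.282
z_β = 0.213

Power = Φ(z_β) = Φ(0.213) ≈ 0.584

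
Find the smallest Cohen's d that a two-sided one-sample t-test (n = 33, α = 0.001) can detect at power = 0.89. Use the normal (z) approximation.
d ≈ 0.79

Minimum detectable effect (one-sample t-test, normal approximation):
d = (z_{α/2} + z_β) / √n
d = (3.291 + 1.227) / √33
d = 4.517 / 5.745
d ≈ 0.79

By Cohen's convention (0.2 small / 0.5 medium / 0.8 large): medium effect.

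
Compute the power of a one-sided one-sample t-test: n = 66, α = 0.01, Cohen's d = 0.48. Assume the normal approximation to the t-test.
Power ≈ 0.94

Power calculation (one-sample t-test, normal approximation):
z_β = d · √n - z_α
z_β = 0.48 · √66 - 2.326
z_β = 0.48 · 8.124 - 2.326
z_β = 1.573

Power = Φ(z_β) = Φ(1.573) ≈ 0.942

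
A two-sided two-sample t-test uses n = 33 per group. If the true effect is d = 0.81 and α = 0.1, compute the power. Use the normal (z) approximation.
Power ≈ 0.95

Power calculation (two-sample t-test, normal approximation):
z_β = d · √(n/2) - z_{α/2}
z_β = 0.81 · √(33/2) - 1.645
z_β = 0.81 · 4.062 - 1.645
z_β = 1.645

Power = Φ(z_β) = Φ(1.645) ≈ 0.950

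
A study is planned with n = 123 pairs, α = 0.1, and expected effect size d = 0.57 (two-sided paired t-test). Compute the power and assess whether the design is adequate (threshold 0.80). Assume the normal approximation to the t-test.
Power ≈ 1.00; the study is adequately powered (power ≥ 0.80)

Power calculation (paired t-test, normal approximation):
z_β = d · √n - z_{α/2}
z_β = 0.57 · √123 - 1.645
z_β = 0.57 · 11.091 - 1.645
z_β = 4.677

Power = Φ(z_β) = Φ(4.677) ≈ 1.000

Effect size d = 0.57 is medium by Cohen's convention (0.2/0.5/0.8).

Threshold: power ≥ 0.80 is conventionally adequate.
Power ≈ 1.00 → the study is adequately powered (power ≥ 0.80).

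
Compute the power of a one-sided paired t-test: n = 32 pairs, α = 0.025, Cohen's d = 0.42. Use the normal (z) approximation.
Power ≈ 0.66

Power calculation (paired t-test, normal approximation):
z_β = d · √n - z_α
z_β = 0.42 · √32 - 1.960
z_β = 0.42 · 5.657 - 1.960
z_β = 0.416

Power = Φ(z_β) = Φ(0.416) ≈ 0.661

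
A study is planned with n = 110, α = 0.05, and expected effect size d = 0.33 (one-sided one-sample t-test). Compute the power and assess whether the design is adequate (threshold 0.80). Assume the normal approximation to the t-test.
Power ≈ 0.97; the study is adequately powered (power ≥ 0.80)

Power calculation (one-sample t-test, normal approximation):
z_β = d · √n - z_α
z_β = 0.33 · √110 - 1.645
z_β = 0.33 · 10.488 - 1.645
z_β = 1.816

Power = Φ(z_β) = Φ(1.816) ≈ 0.965

Effect size d = 0.33 is small by Cohen's convention (0.2/0.5/0.8).

Threshold: power ≥ 0.80 is conventionally adequate.
Power ≈ 0.97 → the study is adequately powered (power ≥ 0.80).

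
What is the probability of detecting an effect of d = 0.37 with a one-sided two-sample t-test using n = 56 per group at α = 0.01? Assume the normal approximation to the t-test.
Power ≈ 0.36

Power calculation (two-sample t-test, normal approximation):
z_β = d · √(n/2) - z_α
z_β = 0.37 · √(56/2) - 2.326
z_β = 0.37 · 5.292 - 2.326
z_β = -0.368

Power = Φ(z_β) = Φ(-0.368) ≈ 0.356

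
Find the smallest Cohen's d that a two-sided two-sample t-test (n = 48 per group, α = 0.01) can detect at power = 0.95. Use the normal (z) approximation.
d ≈ 0.86

Minimum detectable effect (two-sample t-test, normal approximation):
d = (z_{α/2} + z_β) / √(n/2)
d = (2.576 + 1.645) / √(48/2)
d = 4.221 / 4.899
d ≈ 0.86

By Cohen's convention (0.2 small / 0.5 medium / 0.8 large): large effect.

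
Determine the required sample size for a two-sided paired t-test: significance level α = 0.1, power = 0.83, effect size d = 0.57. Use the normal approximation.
n = 21 pairs

Sample size formula (paired t-test, normal approximation):
n = ((z_{α/2} + z_β) / d)²

z_{α/2} = 1.645 (for α = 0.1, two-sided)
z_β = 0.954 (for power = 0.83)
d = 0.57

n = ((1.645 + 0.954) / 0.57)²
n = (4.560)²
n ≈ 20.79
Round up to the next whole number: n = 21 pairs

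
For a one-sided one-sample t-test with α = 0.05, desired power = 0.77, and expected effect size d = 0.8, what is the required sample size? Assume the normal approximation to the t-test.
n = 9

Sample size formula (one-sample t-test, normal approximation):
n = ((z_α + z_β) / d)²

z_α = 1.645 (for α = 0.05, one-sided)
z_β = 0.739 (for power = 0.77)
d = 0.8

n = ((1.645 + 0.739) / 0.8)²
n = (2.980)²
n ≈ 8.88
Round up to the next whole number: n = 9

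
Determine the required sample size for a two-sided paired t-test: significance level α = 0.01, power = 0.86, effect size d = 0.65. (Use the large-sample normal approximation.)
n = 32 pairs

Sample size formula (paired t-test, normal approximation):
n = ((z_{α/2} + z_β) / d)²

z_{α/2} = 2.576 (for α = 0.01, two-sided)
z_β = 1.080 (for power = 0.86)
d = 0.65

n = ((2.576 + 1.080) / 0.65)²
n = (5.625)²
n ≈ 31.64
Round up to the next whole number: n = 32 pairs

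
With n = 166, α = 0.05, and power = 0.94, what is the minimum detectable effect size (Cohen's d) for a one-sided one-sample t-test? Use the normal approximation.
d ≈ 0.25

Minimum detectable effect (one-sample t-test, normal approximation):
d = (z_α + z_β) / √n
d = (1.645 + 1.555) / √166
d = 3.200 / 12.884
d ≈ 0.25

By Cohen's convention (0.2 small / 0.5 medium / 0.8 large): small effect.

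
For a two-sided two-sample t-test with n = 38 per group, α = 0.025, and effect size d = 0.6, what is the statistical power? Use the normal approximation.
Power ≈ 0.65

Power calculation (two-sample t-test, normal approximation):
z_β = d · √(n/2) - z_{α/2}
z_β = 0.6 · √(38/2) - 2.241
z_β = 0.6 · 4.359 - 2.241
z_β = 0.374

Power = Φ(z_β) = Φ(0.374) ≈ 0.646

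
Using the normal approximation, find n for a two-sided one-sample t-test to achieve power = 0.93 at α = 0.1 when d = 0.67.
n = 22

Sample size formula (one-sample t-test, normal approximation):
n = ((z_{α/2} + z_β) / d)²

z_{α/2} = 1.645 (for α = 0.1, two-sided)
z_β = 1.476 (for power = 0.93)
d = 0.67

n = ((1.645 + 1.476) / 0.67)²
n = (4.658)²
n ≈ 21.70
Round up to the next whole number: n = 22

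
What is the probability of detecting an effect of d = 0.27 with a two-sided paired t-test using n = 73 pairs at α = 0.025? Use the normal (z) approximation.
Power ≈ 0.53

Power calculation (paired t-test, normal approximation):
z_β = d · √n - z_{α/2}
z_β = 0.27 · √73 - 2.241
z_β = 0.27 · 8.544 - 2.241
z_β = 0.065

Power = Φ(z_β) = Φ(0.065) ≈ 0.526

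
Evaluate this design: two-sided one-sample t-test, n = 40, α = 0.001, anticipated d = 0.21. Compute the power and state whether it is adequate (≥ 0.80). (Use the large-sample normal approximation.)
Power ≈ 0.02; the study is underpowered (power < 0.80)

Power calculation (one-sample t-test, normal approximation):
z_β = d · √n - z_{α/2}
z_β = 0.21 · √40 - 3.291
z_β = 0.21 · 6.325 - 3.291
z_β = -1.962

Power = Φ(z_β) = Φ(-1.962) ≈ 0.025

Effect size d = 0.21 is small by Cohen's convention (0.2/0.5/0.8).

Threshold: power ≥ 0.80 is conventionally adequate.
Power ≈ 0.02 → the study is underpowered (power < 0.80).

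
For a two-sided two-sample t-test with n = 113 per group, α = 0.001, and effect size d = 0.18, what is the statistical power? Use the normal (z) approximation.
Power ≈ 0.03

Power calculation (two-sample t-test, normal approximation):
z_β = d · √(n/2) - z_{α/2}
z_β = 0.18 · √(113/2) - 3.291
z_β = 0.18 · 7.517 - 3.291
z_β = -1.938

Power = Φ(z_β) = Φ(-1.938) ≈ 0.026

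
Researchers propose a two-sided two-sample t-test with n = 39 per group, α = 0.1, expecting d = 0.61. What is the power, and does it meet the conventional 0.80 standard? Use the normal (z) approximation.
Power ≈ 0.85; the study is adequately powered (power ≥ 0.80)

Power calculation (two-sample t-test, normal approximation):
z_β = d · √(n/2) - z_{α/2}
z_β = 0.61 · √(39/2) - 1.645
z_β = 0.61 · 4.416 - 1.645
z_β = 1.049

Power = Φ(z_β) = Φ(1.049) ≈ 0.853

Effect size d = 0.61 is medium by Cohen's convention (0.2/0.5/0.8).

Threshold: power ≥ 0.80 is conventionally adequate.
Power ≈ 0.85 → the study is adequately powered (power ≥ 0.80).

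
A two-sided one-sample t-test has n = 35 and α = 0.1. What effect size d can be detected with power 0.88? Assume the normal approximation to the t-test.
d ≈ 0.48

Minimum detectable effect (one-sample t-test, normal approximation):
d = (z_{α/2} + z_β) / √n
d = (1.645 + 1.175) / √35
d = 2.820 / 5.916
d ≈ 0.48

By Cohen's convention (0.2 small / 0.5 medium / 0.8 large): small effect.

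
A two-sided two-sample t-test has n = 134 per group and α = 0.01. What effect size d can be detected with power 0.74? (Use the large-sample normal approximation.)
d ≈ 0.39

Minimum detectable effect (two-sample t-test, normal approximation):
d = (z_{α/2} + z_β) / √(n/2)
d = (2.576 + 0.643) / √(134/2)
d = 3.219 / 8.185
d ≈ 0.39

By Cohen's convention (0.2 small / 0.5 medium / 0.8 large): small effect.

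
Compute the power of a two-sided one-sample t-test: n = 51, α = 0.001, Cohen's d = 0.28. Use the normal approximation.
Power ≈ 0.10

Power calculation (one-sample t-test, normal approximation):
z_β = d · √n - z_{α/2}
z_β = 0.28 · √51 - 3.291
z_β = 0.28 · 7.141 - 3.291
z_β = -1.291

Power = Φ(z_β) = Φ(-1.291) ≈ 0.098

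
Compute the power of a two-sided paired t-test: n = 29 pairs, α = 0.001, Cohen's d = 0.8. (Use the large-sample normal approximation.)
Power ≈ 0.85

Power calculation (paired t-test, normal approximation):
z_β = d · √n - z_{α/2}
z_β = 0.8 · √29 - 3.291
z_β = 0.8 · 5.385 - 3.291
z_β = 1.018

Power = Φ(z_β) = Φ(1.018) ≈ 0.846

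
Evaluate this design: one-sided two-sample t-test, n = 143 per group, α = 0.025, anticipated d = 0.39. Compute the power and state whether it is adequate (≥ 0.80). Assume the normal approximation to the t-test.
Power ≈ 0.91; the study is adequately powered (power ≥ 0.80)

Power calculation (two-sample t-test, normal approximation):
z_β = d · √(n/2) - z_α
z_β = 0.39 · √(143/2) - 1.960
z_β = 0.39 · 8.456 - 1.960
z_β = 1.338

Power = Φ(z_β) = Φ(1.338) ≈ 0.910

Effect size d = 0.39 is small by Cohen's convention (0.2/0.5/0.8).

Threshold: power ≥ 0.80 is conventionally adequate.
Power ≈ 0.91 → the study is adequately powered (power ≥ 0.80).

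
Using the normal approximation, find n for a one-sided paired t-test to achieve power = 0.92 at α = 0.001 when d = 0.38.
n = 140 pairs

Sample size formula (paired t-test, normal approximation):
n = ((z_α + z_β) / d)²

z_α = 3.090 (for α = 0.001, one-sided)
z_β = 1.405 (for power = 0.92)
d = 0.38

n = ((3.090 + 1.405) / 0.38)²
n = (11.829)²
n ≈ 139.93
Round up to the next whole number: n = 140 pairs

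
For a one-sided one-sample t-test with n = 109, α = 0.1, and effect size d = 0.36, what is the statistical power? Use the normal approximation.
Power ≈ 0.99

Power calculation (one-sample t-test, normal approximation):
z_β = d · √n - z_α
z_β = 0.36 · √109 - 1.282
z_β = 0.36 · 10.440 - 1.282
z_β = 2.477

Power = Φ(z_β) = Φ(2.477) ≈ 0.993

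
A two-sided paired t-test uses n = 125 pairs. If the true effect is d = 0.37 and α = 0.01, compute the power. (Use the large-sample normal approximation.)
Power ≈ 0.94

Power calculation (paired t-test, normal approximation):
z_β = d · √n - z_{α/2}
z_β = 0.37 · √125 - 2.576
z_β = 0.37 · 11.180 - 2.576
z_β = 1.561

Power = Φ(z_β) = Φ(1.561) ≈ 0.941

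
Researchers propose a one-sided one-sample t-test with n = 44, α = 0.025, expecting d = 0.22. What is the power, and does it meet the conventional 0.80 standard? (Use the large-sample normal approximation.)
Power ≈ 0.31; the study is underpowered (power < 0.80)

Power calculation (one-sample t-test, normal approximation):
z_β = d · √n - z_α
z_β = 0.22 · √44 - 1.960
z_β = 0.22 · 6.633 - 1.960
z_β = -0.501

Power = Φ(z_β) = Φ(-0.501) ≈ 0.308

Effect size d = 0.22 is small by Cohen's convention (0.2/0.5/0.8).

Threshold: power ≥ 0.80 is conventionally adequate.
Power ≈ 0.31 → the study is underpowered (power < 0.80).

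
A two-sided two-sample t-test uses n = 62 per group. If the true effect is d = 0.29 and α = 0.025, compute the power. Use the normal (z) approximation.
Power ≈ 0.27

Power calculation (two-sample t-test, normal approximation):
z_β = d · √(n/2) - z_{α/2}
z_β = 0.29 · √(62/2) - 2.241
z_β = 0.29 · 5.568 - 2.241
z_β = -0.627

Power = Φ(z_β) = Φ(-0.627) ≈ 0.265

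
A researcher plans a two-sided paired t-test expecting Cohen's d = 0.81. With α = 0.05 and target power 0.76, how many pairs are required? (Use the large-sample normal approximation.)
n = 11 pairs

Sample size formula (paired t-test, normal approximation):
n = ((z_{α/2} + z_β) / d)²

z_{α/2} = 1.960 (for α = 0.05, two-sided)
z_β = 0.706 (for power = 0.76)
d = 0.81

n = ((1.960 + 0.706) / 0.81)²
n = (3.291)²
n ≈ 10.83
Round up to the next whole number: n = 11 pairs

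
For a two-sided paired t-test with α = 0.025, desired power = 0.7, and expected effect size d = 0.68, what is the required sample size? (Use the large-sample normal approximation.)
n = 17 pairs

Sample size formula (paired t-test, normal approximation):
n = ((z_{α/2} + z_β) / d)²

z_{α/2} = 2.241 (for α = 0.025, two-sided)
z_β = 0.524 (for power = 0.7)
d = 0.68

n = ((2.241 + 0.524) / 0.68)²
n = (4.066)²
n ≈ 16.53
Round up to the next whole number: n = 17 pairs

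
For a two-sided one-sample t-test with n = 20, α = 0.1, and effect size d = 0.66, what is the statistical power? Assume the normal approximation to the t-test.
Power ≈ 0.90

Power calculation (one-sample t-test, normal approximation):
z_β = d · √n - z_{α/2}
z_β = 0.66 · √20 - 1.645
z_β = 0.66 · 4.472 - 1.645
z_β = 1.307

Power = Φ(z_β) = Φ(1.307) ≈ 0.904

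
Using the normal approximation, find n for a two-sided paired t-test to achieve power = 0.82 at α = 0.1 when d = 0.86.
n = 9 pairs

Sample size formula (paired t-test, normal approximation):
n = ((z_{α/2} + z_β) / d)²

z_{α/2} = 1.645 (for α = 0.1, two-sided)
z_β = 0.915 (for power = 0.82)
d = 0.86

n = ((1.645 + 0.915) / 0.86)²
n = (2.977)²
n ≈ 8.86
Round up to the next whole number: n = 9 pairs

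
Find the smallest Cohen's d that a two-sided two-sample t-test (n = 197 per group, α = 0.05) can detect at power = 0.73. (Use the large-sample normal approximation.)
d ≈ 0.26

Minimum detectable effect (two-sample t-test, normal approximation):
d = (z_{α/2} + z_β) / √(n/2)
d = (1.960 + 0.613) / √(197/2)
d = 2.573 / 9.925
d ≈ 0.26

By Cohen's convention (0.2 small / 0.5 medium / 0.8 large): small effect.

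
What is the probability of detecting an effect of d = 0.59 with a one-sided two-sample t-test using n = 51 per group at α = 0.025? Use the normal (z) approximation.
Power ≈ 0.85

Power calculation (two-sample t-test, normal approximation):
z_β = d · √(n/2) - z_α
z_β = 0.59 · √(51/2) - 1.960
z_β = 0.59 · 5.050 - 1.960
z_β = 1.019

Power = Φ(z_β) = Φ(1.019) ≈ 0.846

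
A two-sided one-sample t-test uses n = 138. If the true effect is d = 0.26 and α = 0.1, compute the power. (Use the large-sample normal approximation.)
Power ≈ 0.92

Power calculation (one-sample t-test, normal approximation):
z_β = d · √n - z_{α/2}
z_β = 0.26 · √138 - 1.645
z_β = 0.26 · 11.747 - 1.645
z_β = 1.409

Power = Φ(z_β) = Φ(1.409) ≈ 0.921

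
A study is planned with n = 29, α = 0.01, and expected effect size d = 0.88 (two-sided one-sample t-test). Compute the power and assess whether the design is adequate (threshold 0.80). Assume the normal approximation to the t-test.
Power ≈ 0.98; the study is adequately powered (power ≥ 0.80)

Power calculation (one-sample t-test, normal approximation):
z_β = d · √n - z_{α/2}
z_β = 0.88 · √29 - 2.576
z_β = 0.88 · 5.385 - 2.576
z_β = 2.163

Power = Φ(z_β) = Φ(2.163) ≈ 0.985

Effect size d = 0.88 is large by Cohen's convention (0.2/0.5/0.8).

Threshold: power ≥ 0.80 is conventionally adequate.
Power ≈ 0.98 → the study is adequately powered (power ≥ 0.80).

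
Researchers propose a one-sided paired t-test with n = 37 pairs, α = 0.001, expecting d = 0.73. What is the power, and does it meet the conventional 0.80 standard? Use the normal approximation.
Power ≈ 0.91; the study is adequately powered (power ≥ 0.80)

Power calculation (paired t-test, normal approximation):
z_β = d · √n - z_α
z_β = 0.73 · √37 - 3.090
z_β = 0.73 · 6.083 - 3.090
z_β = 1.350

Power = Φ(z_β) = Φ(1.350) ≈ 0.912

Effect size d = 0.73 is medium by Cohen's convention (0.2/0.5/0.8).

Threshold: power ≥ 0.80 is conventionally adequate.
Power ≈ 0.91 → the study is adequately powered (power ≥ 0.80).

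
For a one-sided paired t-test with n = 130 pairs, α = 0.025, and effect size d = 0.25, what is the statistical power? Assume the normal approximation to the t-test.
Power ≈ 0.81

Power calculation (paired t-test, normal approximation):
z_β = d · √n - z_α
z_β = 0.25 · √130 - 1.960
z_β = 0.25 · 11.402 - 1.960
z_β = 0.890

Power = Φ(z_β) = Φ(0.890) ≈ 0.813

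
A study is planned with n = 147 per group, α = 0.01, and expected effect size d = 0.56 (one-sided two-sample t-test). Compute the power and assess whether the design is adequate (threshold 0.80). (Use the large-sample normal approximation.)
Power ≈ 0.99; the study is adequately powered (power ≥ 0.80)

Power calculation (two-sample t-test, normal approximation):
z_β = d · √(n/2) - z_α
z_β = 0.56 · √(147/2) - 2.326
z_β = 0.56 · 8.573 - 2.326
z_β = 2.475

Power = Φ(z_β) = Φ(2.475) ≈ 0.993

Effect size d = 0.56 is medium by Cohen's convention (0.2/0.5/0.8).

Threshold: power ≥ 0.80 is conventionally adequate.
Power ≈ 0.99 → the study is adequately powered (power ≥ 0.80).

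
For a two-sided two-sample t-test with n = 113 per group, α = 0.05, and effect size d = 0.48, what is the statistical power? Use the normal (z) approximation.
Power ≈ 0.95

Power calculation (two-sample t-test, normal approximation):
z_β = d · √(n/2) - z_{α/2}
z_β = 0.48 · √(113/2) - 1.960
z_β = 0.48 · 7.517 - 1.960
z_β = 1.648

Power = Φ(z_β) = Φ(1.648) ≈ 0.950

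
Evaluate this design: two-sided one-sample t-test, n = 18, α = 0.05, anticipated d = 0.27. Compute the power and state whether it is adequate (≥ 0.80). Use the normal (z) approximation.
Power ≈ 0.21; the study is underpowered (power < 0.80)

Power calculation (one-sample t-test, normal approximation):
z_β = d · √n - z_{α/2}
z_β = 0.27 · √18 - 1.960
z_β = 0.27 · 4.243 - 1.960
z_β = -0.814

Power = Φ(z_β) = Φ(-0.814) ≈ 0.208

Effect size d = 0.27 is small by Cohen's convention (0.2/0.5/0.8).

Threshold: power ≥ 0.80 is conventionally adequate.
Power ≈ 0.21 → the study is underpowered (power < 0.80).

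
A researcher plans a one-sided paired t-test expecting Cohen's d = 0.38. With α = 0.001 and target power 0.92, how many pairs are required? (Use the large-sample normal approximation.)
n = 140 pairs

Sample size formula (paired t-test, normal approximation):
n = ((z_α + z_β) / d)²

z_α = 3.090 (for α = 0.001, one-sided)
z_β = 1.405 (for power = 0.92)
d = 0.38

n = ((3.090 + 1.405) / 0.38)²
n = (11.829)²
n ≈ 139.93
Round up to the next whole number: n = 140 pairs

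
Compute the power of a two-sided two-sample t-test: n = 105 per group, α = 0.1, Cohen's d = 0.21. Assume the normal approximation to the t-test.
Power ≈ 0.45

Power calculation (two-sample t-test, normal approximation):
z_β = d · √(n/2) - z_{α/2}
z_β = 0.21 · √(105/2) - 1.645
z_β = 0.21 · 7.246 - 1.645
z_β = -0.123

Power = Φ(z_β) = Φ(-0.123) ≈ 0.451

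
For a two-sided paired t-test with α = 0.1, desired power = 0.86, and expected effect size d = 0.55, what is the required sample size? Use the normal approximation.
n = 25 pairs

Sample size formula (paired t-test, normal approximation):
n = ((z_{α/2} + z_β) / d)²

z_{α/2} = 1.645 (for α = 0.1, two-sided)
z_β = 1.080 (for power = 0.86)
d = 0.55

n = ((1.645 + 1.080) / 0.55)²
n = (4.955)²
n ≈ 24.55
Round up to the next whole number: n = 25 pairs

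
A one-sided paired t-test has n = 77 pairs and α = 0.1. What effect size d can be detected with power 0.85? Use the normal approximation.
d ≈ 0.26

Minimum detectable effect (paired t-test, normal approximation):
d = (z_α + z_β) / √n
d = (1.282 + 1.036) / √77
d = 2.318 / 8.775
d ≈ 0.26

By Cohen's convention (0.2 small / 0.5 medium / 0.8 large): small effect.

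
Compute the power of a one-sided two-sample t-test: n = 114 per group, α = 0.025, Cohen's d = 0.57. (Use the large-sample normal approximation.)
Power ≈ 0.99

Power calculation (two-sample t-test, normal approximation):
z_β = d · √(n/2) - z_α
z_β = 0.57 · √(114/2) - 1.960
z_β = 0.57 · 7.550 - 1.960
z_β = 2.343

Power = Φ(z_β) = Φ(2.343) ≈ 0.990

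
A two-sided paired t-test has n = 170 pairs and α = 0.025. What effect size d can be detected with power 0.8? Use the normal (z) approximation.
d ≈ 0.24

Minimum detectable effect (paired t-test, normal approximation):
d = (z_{α/2} + z_β) / √n
d = (2.241 + 0.842) / √170
d = 3.083 / 13.038
d ≈ 0.24

By Cohen's convention (0.2 small / 0.5 medium / 0.8 large): small effect.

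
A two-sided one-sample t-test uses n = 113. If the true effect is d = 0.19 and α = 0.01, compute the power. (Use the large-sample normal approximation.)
Power ≈ 0.29

Power calculation (one-sample t-test, normal approximation):
z_β = d · √n - z_{α/2}
z_β = 0.19 · √113 - 2.576
z_β = 0.19 · 10.630 - 2.576
z_β = -0.556

Power = Φ(z_β) = Φ(-0.556) ≈ 0.289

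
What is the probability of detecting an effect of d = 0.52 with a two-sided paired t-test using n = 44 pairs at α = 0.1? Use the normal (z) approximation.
Power ≈ 0.96

Power calculation (paired t-test, normal approximation):
z_β = d · √n - z_{α/2}
z_β = 0.52 · √44 - 1.645
z_β = 0.52 · 6.633 - 1.645
z_β = 1.804

Power = Φ(z_β) = Φ(1.804) ≈ 0.964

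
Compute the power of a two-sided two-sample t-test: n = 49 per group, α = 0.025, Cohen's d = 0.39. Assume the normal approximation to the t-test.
Power ≈ 0.38

Power calculation (two-sample t-test, normal approximation):
z_β = d · √(n/2) - z_{α/2}
z_β = 0.39 · √(49/2) - 2.241
z_β = 0.39 · 4.950 - 2.241
z_β = -0.311

Power = Φ(z_β) = Φ(-0.311) ≈ 0.378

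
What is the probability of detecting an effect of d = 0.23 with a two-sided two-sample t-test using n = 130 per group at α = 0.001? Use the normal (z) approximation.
Power ≈ 0.08

Power calculation (two-sample t-test, normal approximation):
z_β = d · √(n/2) - z_{α/2}
z_β = 0.23 · √(130/2) - 3.291
z_β = 0.23 · 8.062 - 3.291
z_β = -1.436

Power = Φ(z_β) = Φ(-1.436) ≈ 0.075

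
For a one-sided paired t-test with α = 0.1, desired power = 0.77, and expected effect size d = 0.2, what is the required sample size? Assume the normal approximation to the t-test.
n = 103 pairs

Sample size formula (paired t-test, normal approximation):
n = ((z_α + z_β) / d)²

z_α = 1.282 (for α = 0.1, one-sided)
z_β = 0.739 (for power = 0.77)
d = 0.2

n = ((1.282 + 0.739) / 0.2)²
n = (10.105)²
n ≈ 102.11
Round up to the next whole number: n = 103 pairs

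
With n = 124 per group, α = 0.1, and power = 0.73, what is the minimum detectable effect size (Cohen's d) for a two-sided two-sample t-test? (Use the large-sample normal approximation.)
d ≈ 0.29

Minimum detectable effect (two-sample t-test, normal approximation):
d = (z_{α/2} + z_β) / √(n/2)
d = (1.645 + 0.613) / √(124/2)
d = 2.258 / 7.874
d ≈ 0.29

By Cohen's convention (0.2 small / 0.5 medium / 0.8 large): small effect.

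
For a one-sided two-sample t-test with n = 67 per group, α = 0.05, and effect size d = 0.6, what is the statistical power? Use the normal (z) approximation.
Power ≈ 0.97

Power calculation (two-sample t-test, normal approximation):
z_β = d · √(n/2) - z_α
z_β = 0.6 · √(67/2) - 1.645
z_β = 0.6 · 5.788 - 1.645
z_β = 1.828

Power = Φ(z_β) = Φ(1.828) ≈ 0.966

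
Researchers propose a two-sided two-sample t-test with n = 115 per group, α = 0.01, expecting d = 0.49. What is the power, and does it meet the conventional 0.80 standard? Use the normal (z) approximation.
Power ≈ 0.87; the study is adequately powered (power ≥ 0.80)

Power calculation (two-sample t-test, normal approximation):
z_β = d · √(n/2) - z_{α/2}
z_β = 0.49 · √(115/2) - 2.576
z_β = 0.49 · 7.583 - 2.576
z_β = 1.140

Power = Φ(z_β) = Φ(1.140) ≈ 0.873

Effect size d = 0.49 is small by Cohen's convention (0.2/0.5/0.8).

Threshold: power ≥ 0.80 is conventionally adequate.
Power ≈ 0.87 → the study is adequately powered (power ≥ 0.80).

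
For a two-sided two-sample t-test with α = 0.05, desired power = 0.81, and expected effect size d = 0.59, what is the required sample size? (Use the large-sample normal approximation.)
n = 47 per group

Sample size formula (two-sample t-test, normal approximation):
n = 2 · ((z_{α/2} + z_β) / d)²

z_{α/2} = 1.960 (for α = 0.05, two-sided)
z_β = 0.878 (for power = 0.81)
d = 0.59

n = 2 · ((1.960 + 0.878) / 0.59)²
n = 2 · (4.810)²
n ≈ 46.27
Round up to the next whole number: n = 47 per group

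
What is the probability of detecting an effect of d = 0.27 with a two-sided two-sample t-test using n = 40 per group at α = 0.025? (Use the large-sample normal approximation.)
Power ≈ 0.15

Power calculation (two-sample t-test, normal approximation):
z_β = d · √(n/2) - z_{α/2}
z_β = 0.27 · √(40/2) - 2.241
z_β = 0.27 · 4.472 - 2.241
z_β = -1.034

Power = Φ(z_β) = Φ(-1.034) ≈ 0.151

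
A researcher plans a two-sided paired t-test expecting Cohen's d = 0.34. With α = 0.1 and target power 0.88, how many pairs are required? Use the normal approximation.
n = 69 pairs

Sample size formula (paired t-test, normal approximation):
n = ((z_{α/2} + z_β) / d)²

z_{α/2} = 1.645 (for α = 0.1, two-sided)
z_β = 1.175 (for power = 0.88)
d = 0.34

n = ((1.645 + 1.175) / 0.34)²
n = (8.294)²
n ≈ 68.79
Round up to the next whole number: n = 69 pairs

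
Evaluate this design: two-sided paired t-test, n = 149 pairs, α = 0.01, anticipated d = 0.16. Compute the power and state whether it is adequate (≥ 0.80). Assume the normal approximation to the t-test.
Power ≈ 0.27; the study is underpowered (power < 0.80)

Power calculation (paired t-test, normal approximation):
z_β = d · √n - z_{α/2}
z_β = 0.16 · √149 - 2.576
z_β = 0.16 · 12.207 - 2.576
z_β = -0.623

Power = Φ(z_β) = Φ(-0.623) ≈ 0.267

Effect size d = 0.16 is very small by Cohen's convention (0.2/0.5/0.8).

Threshold: power ≥ 0.80 is conventionally adequate.
Power ≈ 0.27 → the study is underpowered (power < 0.80).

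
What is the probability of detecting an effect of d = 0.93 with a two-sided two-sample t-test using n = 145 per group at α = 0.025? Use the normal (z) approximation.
Power ≈ 1.00

Power calculation (two-sample t-test, normal approximation):
z_β = d · √(n/2) - z_{α/2}
z_β = 0.93 · √(145/2) - 2.241
z_β = 0.93 · 8.515 - 2.241
z_β = 5.677

Power = Φ(z_β) = Φ(5.677) ≈ 1.000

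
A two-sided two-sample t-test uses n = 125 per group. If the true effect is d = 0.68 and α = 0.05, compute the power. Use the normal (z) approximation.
Power ≈ 1.00

Power calculation (two-sample t-test, normal approximation):
z_β = d · √(n/2) - z_{α/2}
z_β = 0.68 · √(125/2) - 1.960
z_β = 0.68 · 7.906 - 1.960
z_β = 3.416

Power = Φ(z_β) = Φ(3.416) ≈ 1.000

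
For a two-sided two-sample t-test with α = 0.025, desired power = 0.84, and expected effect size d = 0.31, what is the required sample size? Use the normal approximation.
n = 218 per group

Sample size formula (two-sample t-test, normal approximation):
n = 2 · ((z_{α/2} + z_β) / d)²

z_{α/2} = 2.241 (for α = 0.025, two-sided)
z_β = 0.994 (for power = 0.84)
d = 0.31

n = 2 · ((2.241 + 0.994) / 0.31)²
n = 2 · (10.435)²
n ≈ 217.78
Round up to the next whole number: n = 218 per group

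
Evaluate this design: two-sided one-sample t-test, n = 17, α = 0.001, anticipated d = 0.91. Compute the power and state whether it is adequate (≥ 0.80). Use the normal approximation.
Power ≈ 0.68; the study is underpowered (power < 0.80)

Power calculation (one-sample t-test, normal approximation):
z_β = d · √n - z_{α/2}
z_β = 0.91 · √17 - 3.291
z_β = 0.91 · 4.123 - 3.291
z_β = 0.461

Power = Φ(z_β) = Φ(0.461) ≈ 0.678

Effect size d = 0.91 is large by Cohen's convention (0.2/0.5/0.8).

Threshold: power ≥ 0.80 is conventionally adequate.
Power ≈ 0.68 → the study is underpowered (power < 0.80).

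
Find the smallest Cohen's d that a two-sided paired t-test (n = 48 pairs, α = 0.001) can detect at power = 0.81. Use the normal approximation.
d ≈ 0.60

Minimum detectable effect (paired t-test, normal approximation):
d = (z_{α/2} + z_β) / √n
d = (3.291 + 0.878) / √48
d = 4.168 / 6.928
d ≈ 0.60

By Cohen's convention (0.2 small / 0.5 medium / 0.8 large): medium effect.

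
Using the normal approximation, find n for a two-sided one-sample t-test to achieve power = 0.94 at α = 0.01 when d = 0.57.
n = 53

Sample size formula (one-sample t-test, normal approximation):
n = ((z_{α/2} + z_β) / d)²

z_{α/2} = 2.576 (for α = 0.01, two-sided)
z_β = 1.555 (for power = 0.94)
d = 0.57

n = ((2.576 + 1.555) / 0.57)²
n = (7.247)²
n ≈ 52.52
Round up to the next whole number: n = 53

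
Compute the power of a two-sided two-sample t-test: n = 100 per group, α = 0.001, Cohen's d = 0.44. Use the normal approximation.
Power ≈ 0.43

Power calculation (two-sample t-test, normal approximation):
z_β = d · √(n/2) - z_{α/2}
z_β = 0.44 · √(100/2) - 3.291
z_β = 0.44 · 7.071 - 3.291
z_β = -0.179

Power = Φ(z_β) = Φ(-0.179) ≈ 0.429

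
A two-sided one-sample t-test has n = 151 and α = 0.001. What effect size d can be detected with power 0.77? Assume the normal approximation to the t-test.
d ≈ 0.33

Minimum detectable effect (one-sample t-test, normal approximation):
d = (z_{α/2} + z_β) / √n
d = (3.291 + 0.739) / √151
d = 4.029 / 12.288
d ≈ 0.33

By Cohen's convention (0.2 small / 0.5 medium / 0.8 large): small effect.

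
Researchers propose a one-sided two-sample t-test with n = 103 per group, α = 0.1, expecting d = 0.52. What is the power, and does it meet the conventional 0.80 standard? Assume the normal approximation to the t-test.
Power ≈ 0.99; the study is adequately powered (power ≥ 0.80)

Power calculation (two-sample t-test, normal approximation):
z_β = d · √(n/2) - z_α
z_β = 0.52 · √(103/2) - 1.282
z_β = 0.52 · 7.176 - 1.282
z_β = 2.450

Power = Φ(z_β) = Φ(2.450) ≈ 0.993

Effect size d = 0.52 is medium by Cohen's convention (0.2/0.5/0.8).

Threshold: power ≥ 0.80 is conventionally adequate.
Power ≈ 0.99 → the study is adequately powered (power ≥ 0.80).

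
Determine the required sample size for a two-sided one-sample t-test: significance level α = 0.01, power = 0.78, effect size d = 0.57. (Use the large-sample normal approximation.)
n = 35

Sample size formula (one-sample t-test, normal approximation):
n = ((z_{α/2} + z_β) / d)²

z_{α/2} = 2.576 (for α = 0.01, two-sided)
z_β = 0.772 (for power = 0.78)
d = 0.57

n = ((2.576 + 0.772) / 0.57)²
n = (5.874)²
n ≈ 34.50
Round up to the next whole number: n = 35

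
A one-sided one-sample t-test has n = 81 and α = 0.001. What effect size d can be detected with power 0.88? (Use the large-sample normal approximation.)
d ≈ 0.47

Minimum detectable effect (one-sample t-test, normal approximation):
d = (z_α + z_β) / √n
d = (3.090 + 1.175) / √81
d = 4.265 / 9.000
d ≈ 0.47

By Cohen's convention (0.2 small / 0.5 medium / 0.8 large): small effect.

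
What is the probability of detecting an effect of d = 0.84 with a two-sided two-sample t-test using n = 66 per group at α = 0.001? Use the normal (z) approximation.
Power ≈ 0.94

Power calculation (two-sample t-test, normal approximation):
z_β = d · √(n/2) - z_{α/2}
z_β = 0.84 · √(66/2) - 3.291
z_β = 0.84 · 5.745 - 3.291
z_β = 1.535

Power = Φ(z_β) = Φ(1.535) ≈ 0.938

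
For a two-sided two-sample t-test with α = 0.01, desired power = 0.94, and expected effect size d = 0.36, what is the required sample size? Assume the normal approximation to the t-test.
n = 264 per group

Sample size formula (two-sample t-test, normal approximation):
n = 2 · ((z_{α/2} + z_β) / d)²

z_{α/2} = 2.576 (for α = 0.01, two-sided)
z_β = 1.555 (for power = 0.94)
d = 0.36

n = 2 · ((2.576 + 1.555) / 0.36)²
n = 2 · (11.475)²
n ≈ 263.35
Round up to the next whole number: n = 264 per group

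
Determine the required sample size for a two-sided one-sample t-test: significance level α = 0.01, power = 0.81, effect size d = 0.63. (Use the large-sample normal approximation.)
n = 31

Sample size formula (one-sample t-test, normal approximation):
n = ((z_{α/2} + z_β) / d)²

z_{α/2} = 2.576 (for α = 0.01, two-sided)
z_β = 0.878 (for power = 0.81)
d = 0.63

n = ((2.576 + 0.878) / 0.63)²
n = (5.483)²
n ≈ 30.06
Round up to the next whole number: n = 31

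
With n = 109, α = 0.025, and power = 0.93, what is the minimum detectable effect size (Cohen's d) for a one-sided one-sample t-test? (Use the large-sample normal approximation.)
d ≈ 0.33

Minimum detectable effect (one-sample t-test, normal approximation):
d = (z_α + z_β) / √n
d = (1.960 + 1.476) / √109
d = 3.436 / 10.440
d ≈ 0.33

By Cohen's convention (0.2 small / 0.5 medium / 0.8 large): small effect.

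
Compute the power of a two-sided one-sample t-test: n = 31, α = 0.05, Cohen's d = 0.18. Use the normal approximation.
Power ≈ 0.17

Power calculation (one-sample t-test, normal approximation):
z_β = d · √n - z_{α/2}
z_β = 0.18 · √31 - 1.960
z_β = 0.18 · 5.568 - 1.960
z_β = -0.958

Power = Φ(z_β) = Φ(-0.958) ≈ 0.169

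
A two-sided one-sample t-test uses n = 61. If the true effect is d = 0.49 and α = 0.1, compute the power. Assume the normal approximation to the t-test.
Power ≈ 0.99

Power calculation (one-sample t-test, normal approximation):
z_β = d · √n - z_{α/2}
z_β = 0.49 · √61 - 1.645
z_β = 0.49 · 7.810 - 1.645
z_β = 2.182

Power = Φ(z_β) = Φ(2.182) ≈ 0.985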